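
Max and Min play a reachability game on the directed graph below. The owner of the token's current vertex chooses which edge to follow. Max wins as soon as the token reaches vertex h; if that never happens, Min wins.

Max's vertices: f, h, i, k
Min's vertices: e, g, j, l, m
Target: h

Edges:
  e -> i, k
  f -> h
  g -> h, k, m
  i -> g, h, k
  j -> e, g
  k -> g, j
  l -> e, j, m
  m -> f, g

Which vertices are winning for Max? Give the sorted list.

A0 = {h}
A1: add {f, i} — f (Max) has f→h; i (Max) has i→h.
A2 = A1; e.g. e (Min) can still go to k. Fixed point.
Max's winning region = {f, h, i}.

f, h, i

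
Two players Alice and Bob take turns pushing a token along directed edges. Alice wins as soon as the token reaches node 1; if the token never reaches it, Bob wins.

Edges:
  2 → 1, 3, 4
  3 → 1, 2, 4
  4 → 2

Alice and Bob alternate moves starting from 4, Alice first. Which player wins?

Bob

Track states (vertex, player-to-move).
A0 = {(1,Alice), (1,Bob)}
A1: add {(2,Alice), (3,Alice)}.
A2: add {(4,Bob)}.
A3 = A2; e.g. (2,Bob) stays out. (4,Alice) never enters ⇒ Bob avoids the target.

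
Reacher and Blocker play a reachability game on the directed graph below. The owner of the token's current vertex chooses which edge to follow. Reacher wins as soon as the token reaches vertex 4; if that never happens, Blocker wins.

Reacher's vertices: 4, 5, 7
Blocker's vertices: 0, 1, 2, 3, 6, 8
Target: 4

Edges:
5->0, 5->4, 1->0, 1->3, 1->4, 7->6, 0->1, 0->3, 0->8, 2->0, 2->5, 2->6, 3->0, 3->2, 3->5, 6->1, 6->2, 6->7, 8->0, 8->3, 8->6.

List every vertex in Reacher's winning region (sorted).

4, 5

A0 = {4}
A1: add {5} — 5 (Reacher) has 5→4.
A2 = A1; e.g. 0 (Blocker) can still go to 1. Fixed point.
Reacher's winning region = {4, 5}.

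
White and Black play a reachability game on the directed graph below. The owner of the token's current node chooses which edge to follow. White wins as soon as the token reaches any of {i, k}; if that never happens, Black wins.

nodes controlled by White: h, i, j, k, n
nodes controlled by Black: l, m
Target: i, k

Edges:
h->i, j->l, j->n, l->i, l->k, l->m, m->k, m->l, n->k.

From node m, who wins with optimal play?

Black

A0 = {i, k}
A1: add {h, n} — h (White) has h→i; n (White) has n→k.
A2: add {j} — j (White) has j→n.
A3 = A2; e.g. l (Black) can still go to m. Fixed point.
m never enters the attractor, so Black can avoid the target forever.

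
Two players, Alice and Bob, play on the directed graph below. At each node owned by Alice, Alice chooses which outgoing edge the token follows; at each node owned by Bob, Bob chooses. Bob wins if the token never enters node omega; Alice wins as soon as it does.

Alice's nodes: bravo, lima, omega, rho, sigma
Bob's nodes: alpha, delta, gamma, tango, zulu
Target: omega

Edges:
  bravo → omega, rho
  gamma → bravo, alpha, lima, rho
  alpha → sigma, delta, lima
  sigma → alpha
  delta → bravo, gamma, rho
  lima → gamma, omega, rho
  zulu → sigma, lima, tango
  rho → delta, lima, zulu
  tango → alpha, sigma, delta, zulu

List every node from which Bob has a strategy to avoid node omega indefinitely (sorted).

A0 = {omega}
A1: add {bravo, lima} — bravo (Alice) has bravo→omega; lima (Alice) has lima→omega.
A2: add {rho} — rho (Alice) has rho→lima.
A3 = A2; e.g. gamma (Bob) can still go to alpha. Fixed point.
Alice's attractor = {bravo, lima, omega, rho}; Bob avoids the target exactly from the complement.

alpha, delta, gamma, sigma, tango, zulu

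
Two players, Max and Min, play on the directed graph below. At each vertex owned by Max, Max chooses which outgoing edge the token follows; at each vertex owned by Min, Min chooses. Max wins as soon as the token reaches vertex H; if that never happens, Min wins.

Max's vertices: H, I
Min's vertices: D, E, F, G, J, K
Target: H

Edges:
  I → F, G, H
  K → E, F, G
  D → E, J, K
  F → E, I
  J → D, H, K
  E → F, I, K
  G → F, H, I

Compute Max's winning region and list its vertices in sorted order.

H, I

A0 = {H}
A1: add {I} — I (Max) has I→H.
A2 = A1; e.g. D (Min) can still go to E. Fixed point.
Max's winning region = {H, I}.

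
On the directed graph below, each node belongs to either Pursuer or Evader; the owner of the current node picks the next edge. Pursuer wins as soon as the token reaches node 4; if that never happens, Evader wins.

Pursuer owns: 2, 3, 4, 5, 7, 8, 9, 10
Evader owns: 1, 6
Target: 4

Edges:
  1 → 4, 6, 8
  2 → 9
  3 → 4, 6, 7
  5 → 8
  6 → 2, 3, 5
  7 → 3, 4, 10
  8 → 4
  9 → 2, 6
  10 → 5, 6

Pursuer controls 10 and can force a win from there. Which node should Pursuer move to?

5

A0 = {4}
A1: add {3, 7, 8} — 3 (Pursuer) has 3→4; 7 (Pursuer) has 7→4; 8 (Pursuer) has 8→4.
A2: add {5} — 5 (Pursuer) has 5→8.
A3: add {10} — 10 (Pursuer) has 10→5.
A4 = A3; e.g. 1 (Evader) can still go to 6. Fixed point.
From 10, successor 5 is in the attractor (rank 2); the other successor 6 is not.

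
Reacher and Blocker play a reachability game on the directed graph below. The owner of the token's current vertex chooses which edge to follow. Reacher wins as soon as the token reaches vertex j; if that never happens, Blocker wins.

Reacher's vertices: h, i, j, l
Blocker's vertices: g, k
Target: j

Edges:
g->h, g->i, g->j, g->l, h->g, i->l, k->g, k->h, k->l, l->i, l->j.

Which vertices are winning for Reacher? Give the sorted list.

i, j, l

A0 = {j}
A1: add {l} — l (Reacher) has l→j.
A2: add {i} — i (Reacher) has i→l.
A3 = A2; e.g. g (Blocker) can still go to h. Fixed point.
Reacher's winning region = {i, j, l}.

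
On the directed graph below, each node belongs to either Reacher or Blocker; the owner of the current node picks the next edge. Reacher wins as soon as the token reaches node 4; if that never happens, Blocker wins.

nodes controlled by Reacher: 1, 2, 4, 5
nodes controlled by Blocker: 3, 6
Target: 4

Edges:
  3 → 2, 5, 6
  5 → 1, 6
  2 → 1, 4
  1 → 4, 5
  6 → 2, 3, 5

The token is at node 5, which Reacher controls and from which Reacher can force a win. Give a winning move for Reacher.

1

A0 = {4}
A1: add {1, 2} — 1 (Reacher) has 1→4; 2 (Reacher) has 2→4.
A2: add {5} — 5 (Reacher) has 5→1.
A3 = A2; e.g. 3 (Blocker) can still go to 6. Fixed point.
From 5, successor 1 is in the attractor (rank 1); the other successor 6 is not.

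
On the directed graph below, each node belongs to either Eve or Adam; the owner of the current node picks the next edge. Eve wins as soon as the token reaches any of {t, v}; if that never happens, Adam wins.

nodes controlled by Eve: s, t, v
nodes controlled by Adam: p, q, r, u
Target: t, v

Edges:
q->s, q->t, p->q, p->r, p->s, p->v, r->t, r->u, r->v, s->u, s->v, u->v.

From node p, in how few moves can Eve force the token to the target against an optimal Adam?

3

A0 = {t, v}
A1: add {s, u} — s (Eve) has s→v; u (Adam): all of {v} already in.
A2: add {q, r} — q (Adam): all of {s, t} already in; r (Adam): all of {t, u, v} already in.
A3: add {p} — p (Adam): all of {q, r, s, v} already in.
A3 = all vertices. Fixed point.
p enters the attractor at level 3, so Eve can force the target in 3 moves from there.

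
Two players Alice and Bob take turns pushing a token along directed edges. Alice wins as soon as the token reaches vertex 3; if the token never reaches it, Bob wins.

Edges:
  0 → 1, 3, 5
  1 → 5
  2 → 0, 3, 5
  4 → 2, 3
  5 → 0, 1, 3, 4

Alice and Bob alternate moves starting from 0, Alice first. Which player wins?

Alice

Track states (vertex, player-to-move).
A0 = {(3,Alice), (3,Bob)}
A1: add {(0,Alice), (2,Alice), (4,Alice), (5,Alice)}.
(0,Alice) ∈ A1 ⇒ Alice forces the target.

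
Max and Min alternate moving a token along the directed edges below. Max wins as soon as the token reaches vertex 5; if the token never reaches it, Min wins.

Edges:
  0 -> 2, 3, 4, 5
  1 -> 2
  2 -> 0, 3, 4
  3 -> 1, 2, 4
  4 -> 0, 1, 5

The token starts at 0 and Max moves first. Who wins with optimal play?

Max

Track states (vertex, player-to-move).
A0 = {(5,Max), (5,Min)}
A1: add {(0,Max), (4,Max)}.
(0,Max) ∈ A1 ⇒ Max forces the target.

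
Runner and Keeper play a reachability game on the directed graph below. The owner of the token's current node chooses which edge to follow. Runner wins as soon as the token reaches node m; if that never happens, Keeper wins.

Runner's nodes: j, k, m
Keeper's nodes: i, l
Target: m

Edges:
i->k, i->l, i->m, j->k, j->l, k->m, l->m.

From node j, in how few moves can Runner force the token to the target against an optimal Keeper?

2

A0 = {m}
A1: add {k, l} — k (Runner) has k→m; l (Keeper): all of {m} already in.
A2: add {i, j} — i (Keeper): all of {k, l, m} already in; j (Runner) has j→k.
A2 = all vertices. Fixed point.
j enters the attractor at level 2, so Runner can force the target in 2 moves from there.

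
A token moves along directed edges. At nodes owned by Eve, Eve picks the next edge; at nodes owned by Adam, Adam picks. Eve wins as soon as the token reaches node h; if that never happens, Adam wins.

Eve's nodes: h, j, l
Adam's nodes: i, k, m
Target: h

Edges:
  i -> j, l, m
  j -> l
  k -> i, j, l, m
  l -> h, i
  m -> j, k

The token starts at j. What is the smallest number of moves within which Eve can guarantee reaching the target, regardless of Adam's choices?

2

A0 = {h}
A1: add {l} — l (Eve) has l→h.
A2: add {j} — j (Eve) has j→l.
A3 = A2; e.g. i (Adam) can still go to m. Fixed point.
j enters the attractor at level 2, so Eve can force the target in 2 moves from there.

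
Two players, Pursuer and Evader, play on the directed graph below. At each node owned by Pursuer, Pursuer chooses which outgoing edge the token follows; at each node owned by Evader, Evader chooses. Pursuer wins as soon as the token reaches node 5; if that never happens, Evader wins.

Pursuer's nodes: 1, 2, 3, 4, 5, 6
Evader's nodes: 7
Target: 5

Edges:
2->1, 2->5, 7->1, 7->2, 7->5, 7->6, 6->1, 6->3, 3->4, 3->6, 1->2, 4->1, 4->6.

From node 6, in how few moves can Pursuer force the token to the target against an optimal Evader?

3

A0 = {5}
A1: add {2} — 2 (Pursuer) has 2→5.
A2: add {1} — 1 (Pursuer) has 1→2.
A3: add {4, 6} — 4 (Pursuer) has 4→1; 6 (Pursuer) has 6→1.
6 enters the attractor at level 3, so Pursuer can force the target in 3 moves from there.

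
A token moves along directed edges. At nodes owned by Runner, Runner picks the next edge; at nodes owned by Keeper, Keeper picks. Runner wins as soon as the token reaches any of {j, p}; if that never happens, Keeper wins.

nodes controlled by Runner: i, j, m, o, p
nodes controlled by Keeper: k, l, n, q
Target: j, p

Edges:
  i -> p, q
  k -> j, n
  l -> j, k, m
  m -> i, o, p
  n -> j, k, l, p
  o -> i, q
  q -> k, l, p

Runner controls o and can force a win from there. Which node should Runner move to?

i

A0 = {j, p}
A1: add {i, m} — i (Runner) has i→p; m (Runner) has m→p.
A2: add {o} — o (Runner) has o→i.
A3 = A2; e.g. k (Keeper) can still go to n. Fixed point.
From o, successor i is in the attractor (rank 1); the other successor q is not.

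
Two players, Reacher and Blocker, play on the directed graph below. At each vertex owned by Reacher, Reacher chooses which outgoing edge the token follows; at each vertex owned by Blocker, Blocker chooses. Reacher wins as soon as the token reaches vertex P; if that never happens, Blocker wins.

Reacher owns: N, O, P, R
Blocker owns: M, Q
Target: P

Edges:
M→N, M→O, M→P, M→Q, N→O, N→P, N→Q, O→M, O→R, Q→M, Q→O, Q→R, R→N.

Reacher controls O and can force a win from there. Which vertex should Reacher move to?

R

A0 = {P}
A1: add {N} — N (Reacher) has N→P.
A2: add {R} — R (Reacher) has R→N.
A3: add {O} — O (Reacher) has O→R.
A4 = A3; e.g. M (Blocker) can still go to Q. Fixed point.
From O, successor R is in the attractor (rank 2); the other successor M is not.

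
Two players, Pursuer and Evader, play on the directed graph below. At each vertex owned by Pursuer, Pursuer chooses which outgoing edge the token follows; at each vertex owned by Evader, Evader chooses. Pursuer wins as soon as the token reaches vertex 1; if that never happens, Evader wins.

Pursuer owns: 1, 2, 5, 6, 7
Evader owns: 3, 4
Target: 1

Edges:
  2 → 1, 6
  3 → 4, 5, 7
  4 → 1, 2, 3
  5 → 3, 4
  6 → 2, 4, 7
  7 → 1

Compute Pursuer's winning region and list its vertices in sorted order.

1, 2, 6, 7

A0 = {1}
A1: add {2, 7} — 2 (Pursuer) has 2→1; 7 (Pursuer) has 7→1.
A2: add {6} — 6 (Pursuer) has 6→2.
A3 = A2; e.g. 3 (Evader) can still go to 4. Fixed point.
Pursuer's winning region = {1, 2, 6, 7}.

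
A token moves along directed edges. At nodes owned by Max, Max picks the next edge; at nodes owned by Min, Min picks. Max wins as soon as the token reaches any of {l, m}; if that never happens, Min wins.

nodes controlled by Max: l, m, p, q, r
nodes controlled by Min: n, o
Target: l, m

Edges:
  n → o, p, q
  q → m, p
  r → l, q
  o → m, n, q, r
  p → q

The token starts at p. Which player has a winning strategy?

A0 = {l, m}
A1: add {q, r} — q (Max) has q→m; r (Max) has r→l.
A2: add {p} — p (Max) has p→q.
A3 = A2; e.g. n (Min) can still go to o. Fixed point.
p ∈ A2, so Max can force the target.

Max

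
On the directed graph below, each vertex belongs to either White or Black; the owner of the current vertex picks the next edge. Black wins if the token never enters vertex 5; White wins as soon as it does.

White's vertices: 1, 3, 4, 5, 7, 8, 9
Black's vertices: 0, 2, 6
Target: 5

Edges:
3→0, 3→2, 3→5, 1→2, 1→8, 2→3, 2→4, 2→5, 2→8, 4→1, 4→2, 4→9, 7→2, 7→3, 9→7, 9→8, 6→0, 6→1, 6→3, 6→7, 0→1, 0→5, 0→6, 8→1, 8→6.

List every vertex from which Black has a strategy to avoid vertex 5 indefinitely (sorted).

A0 = {5}
A1: add {3} — 3 (White) has 3→5.
A2: add {7} — 7 (White) has 7→3.
A3: add {9} — 9 (White) has 9→7.
A4: add {4} — 4 (White) has 4→9.
A5 = A4; e.g. 0 (Black) can still go to 1. Fixed point.
White's attractor = {3, 4, 5, 7, 9}; Black avoids the target exactly from the complement.

0, 1, 2, 6, 8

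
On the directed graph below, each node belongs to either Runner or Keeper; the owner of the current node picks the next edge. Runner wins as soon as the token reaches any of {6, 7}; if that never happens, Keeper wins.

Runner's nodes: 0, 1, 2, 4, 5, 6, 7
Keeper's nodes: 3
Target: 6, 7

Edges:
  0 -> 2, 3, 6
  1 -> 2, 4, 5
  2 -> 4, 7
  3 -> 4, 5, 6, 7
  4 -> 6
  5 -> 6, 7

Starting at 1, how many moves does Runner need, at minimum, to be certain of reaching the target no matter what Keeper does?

A0 = {6, 7}
A1: add {0, 2, 4, 5} — 0 (Runner) has 0→6; 2 (Runner) has 2→7; 4 (Runner) has 4→6; 5 (Runner) has 5→6.
A2: add {1, 3} — 1 (Runner) has 1→2; 3 (Keeper): all of {4, 5, 6, 7} already in.
A2 = all vertices. Fixed point.
1 enters the attractor at level 2, so Runner can force the target in 2 moves from there.

2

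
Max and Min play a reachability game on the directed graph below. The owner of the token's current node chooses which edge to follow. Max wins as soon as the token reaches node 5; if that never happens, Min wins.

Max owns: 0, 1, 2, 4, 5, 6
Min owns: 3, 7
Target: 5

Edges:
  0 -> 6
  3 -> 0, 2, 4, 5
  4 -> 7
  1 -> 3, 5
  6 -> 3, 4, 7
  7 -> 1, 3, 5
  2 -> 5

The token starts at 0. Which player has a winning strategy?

A0 = {5}
A1: add {1, 2} — 1 (Max) has 1→5; 2 (Max) has 2→5.
A2 = A1; e.g. 0 (Max) has no edge into A1. Fixed point.
0 never enters the attractor, so Min can avoid the target forever.

Min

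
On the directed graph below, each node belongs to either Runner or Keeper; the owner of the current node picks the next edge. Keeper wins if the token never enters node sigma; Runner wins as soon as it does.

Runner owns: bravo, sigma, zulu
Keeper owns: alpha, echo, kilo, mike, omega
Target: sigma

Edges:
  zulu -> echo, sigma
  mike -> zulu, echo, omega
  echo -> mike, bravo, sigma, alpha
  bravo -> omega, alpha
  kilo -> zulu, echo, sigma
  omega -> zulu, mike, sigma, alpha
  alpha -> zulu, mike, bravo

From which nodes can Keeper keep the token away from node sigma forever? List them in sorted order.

alpha, bravo, echo, kilo, mike, omega

A0 = {sigma}
A1: add {zulu} — zulu (Runner) has zulu→sigma.
A2 = A1; e.g. mike (Keeper) can still go to echo. Fixed point.
Runner's attractor = {sigma, zulu}; Keeper avoids the target exactly from the complement.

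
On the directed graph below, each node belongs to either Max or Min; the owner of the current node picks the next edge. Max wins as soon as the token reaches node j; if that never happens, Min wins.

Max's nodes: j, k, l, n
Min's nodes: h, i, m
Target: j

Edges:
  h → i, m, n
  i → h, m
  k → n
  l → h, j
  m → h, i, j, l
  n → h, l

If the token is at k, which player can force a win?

Max

A0 = {j}
A1: add {l} — l (Max) has l→j.
A2: add {n} — n (Max) has n→l.
A3: add {k} — k (Max) has k→n.
A4 = A3; e.g. h (Min) can still go to i. Fixed point.
k ∈ A3, so Max can force the target.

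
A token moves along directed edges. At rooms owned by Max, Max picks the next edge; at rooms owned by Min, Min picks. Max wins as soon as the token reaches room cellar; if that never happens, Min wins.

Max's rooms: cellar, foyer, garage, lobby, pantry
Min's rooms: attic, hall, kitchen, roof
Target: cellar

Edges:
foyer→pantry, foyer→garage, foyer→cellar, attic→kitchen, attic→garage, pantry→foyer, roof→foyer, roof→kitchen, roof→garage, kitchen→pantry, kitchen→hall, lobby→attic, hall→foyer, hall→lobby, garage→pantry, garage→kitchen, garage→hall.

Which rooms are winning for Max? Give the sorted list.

A0 = {cellar}
A1: add {foyer} — foyer (Max) has foyer→cellar.
A2: add {pantry} — pantry (Max) has pantry→foyer.
A3: add {garage} — garage (Max) has garage→pantry.
A4 = A3; e.g. attic (Min) can still go to kitchen. Fixed point.
Max's winning region = {cellar, foyer, garage, pantry}.

cellar, foyer, garage, pantry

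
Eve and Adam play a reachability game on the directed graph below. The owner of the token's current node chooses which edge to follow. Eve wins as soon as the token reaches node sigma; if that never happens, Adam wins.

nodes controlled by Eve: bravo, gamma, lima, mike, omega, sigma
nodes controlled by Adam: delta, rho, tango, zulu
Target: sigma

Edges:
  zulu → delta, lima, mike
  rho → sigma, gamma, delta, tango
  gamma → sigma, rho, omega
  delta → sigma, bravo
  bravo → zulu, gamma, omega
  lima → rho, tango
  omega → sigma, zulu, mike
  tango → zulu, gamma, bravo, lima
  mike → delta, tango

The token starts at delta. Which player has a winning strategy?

Eve

A0 = {sigma}
A1: add {gamma, omega} — gamma (Eve) has gamma→sigma; omega (Eve) has omega→sigma.
A2: add {bravo} — bravo (Eve) has bravo→gamma.
A3: add {delta} — delta (Adam): all of {sigma, bravo} already in.
delta ∈ A3, so Eve can force the target.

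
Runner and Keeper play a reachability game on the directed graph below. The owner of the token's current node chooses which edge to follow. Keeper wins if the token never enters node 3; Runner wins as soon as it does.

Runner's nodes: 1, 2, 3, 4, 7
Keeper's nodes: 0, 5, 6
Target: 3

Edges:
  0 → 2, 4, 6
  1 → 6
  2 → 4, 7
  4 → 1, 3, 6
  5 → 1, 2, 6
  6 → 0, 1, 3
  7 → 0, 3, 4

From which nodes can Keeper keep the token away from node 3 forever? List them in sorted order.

A0 = {3}
A1: add {4, 7} — 4 (Runner) has 4→3; 7 (Runner) has 7→3.
A2: add {2} — 2 (Runner) has 2→4.
A3 = A2; e.g. 0 (Keeper) can still go to 6. Fixed point.
Runner's attractor = {2, 3, 4, 7}; Keeper avoids the target exactly from the complement.

0, 1, 5, 6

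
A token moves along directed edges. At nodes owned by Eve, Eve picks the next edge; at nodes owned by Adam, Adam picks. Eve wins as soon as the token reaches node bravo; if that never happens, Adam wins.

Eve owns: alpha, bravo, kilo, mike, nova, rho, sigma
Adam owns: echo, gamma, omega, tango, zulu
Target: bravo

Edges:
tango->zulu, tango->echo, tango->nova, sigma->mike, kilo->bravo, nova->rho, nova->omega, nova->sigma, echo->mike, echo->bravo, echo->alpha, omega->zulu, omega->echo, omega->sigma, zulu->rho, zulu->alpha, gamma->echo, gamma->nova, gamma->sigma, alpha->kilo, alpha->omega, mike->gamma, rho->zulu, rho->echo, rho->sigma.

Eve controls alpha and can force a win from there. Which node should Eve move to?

kilo

A0 = {bravo}
A1: add {kilo} — kilo (Eve) has kilo→bravo.
A2: add {alpha} — alpha (Eve) has alpha→kilo.
A3 = A2; e.g. rho (Eve) has no edge into A2. Fixed point.
From alpha, successor kilo is in the attractor (rank 1); the other successor omega is not.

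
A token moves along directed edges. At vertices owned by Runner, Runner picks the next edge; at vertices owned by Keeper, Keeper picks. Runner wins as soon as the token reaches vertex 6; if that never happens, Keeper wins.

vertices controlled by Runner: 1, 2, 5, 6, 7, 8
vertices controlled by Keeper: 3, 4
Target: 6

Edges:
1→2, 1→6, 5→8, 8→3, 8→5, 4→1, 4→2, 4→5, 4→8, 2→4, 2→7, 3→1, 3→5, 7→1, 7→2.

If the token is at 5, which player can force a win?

Keeper

A0 = {6}
A1: add {1} — 1 (Runner) has 1→6.
A2: add {7} — 7 (Runner) has 7→1.
A3: add {2} — 2 (Runner) has 2→7.
A4 = A3; e.g. 3 (Keeper) can still go to 5. Fixed point.
5 never enters the attractor, so Keeper can avoid the target forever.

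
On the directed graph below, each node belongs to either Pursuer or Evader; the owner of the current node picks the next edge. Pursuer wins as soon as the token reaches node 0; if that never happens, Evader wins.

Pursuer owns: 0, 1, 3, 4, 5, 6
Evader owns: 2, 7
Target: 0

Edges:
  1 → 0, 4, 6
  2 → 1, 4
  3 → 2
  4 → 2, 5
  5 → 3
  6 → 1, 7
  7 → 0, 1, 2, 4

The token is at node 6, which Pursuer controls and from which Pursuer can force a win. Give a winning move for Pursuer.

1

A0 = {0}
A1: add {1} — 1 (Pursuer) has 1→0.
A2: add {6} — 6 (Pursuer) has 6→1.
A3 = A2; e.g. 2 (Evader) can still go to 4. Fixed point.
From 6, successor 1 is in the attractor (rank 1); the other successor 7 is not.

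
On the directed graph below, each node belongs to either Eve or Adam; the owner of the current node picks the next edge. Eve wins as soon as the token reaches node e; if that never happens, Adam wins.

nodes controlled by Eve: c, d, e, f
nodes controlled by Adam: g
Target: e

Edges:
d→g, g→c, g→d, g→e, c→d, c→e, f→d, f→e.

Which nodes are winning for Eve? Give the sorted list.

c, e, f

A0 = {e}
A1: add {c, f} — c (Eve) has c→e; f (Eve) has f→e.
A2 = A1; e.g. d (Eve) has no edge into A1. Fixed point.
Eve's winning region = {c, e, f}.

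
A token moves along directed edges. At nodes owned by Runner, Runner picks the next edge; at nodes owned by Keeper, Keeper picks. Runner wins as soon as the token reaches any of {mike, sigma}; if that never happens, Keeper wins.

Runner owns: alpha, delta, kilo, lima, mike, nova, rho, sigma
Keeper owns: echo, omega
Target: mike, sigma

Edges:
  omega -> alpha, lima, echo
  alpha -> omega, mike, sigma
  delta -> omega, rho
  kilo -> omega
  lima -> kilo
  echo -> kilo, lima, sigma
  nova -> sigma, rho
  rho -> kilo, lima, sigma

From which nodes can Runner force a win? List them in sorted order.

A0 = {mike, sigma}
A1: add {alpha, nova, rho} — alpha (Runner) has alpha→mike; nova (Runner) has nova→sigma; rho (Runner) has rho→sigma.
A2: add {delta} — delta (Runner) has delta→rho.
A3 = A2; e.g. omega (Keeper) can still go to lima. Fixed point.
Runner's winning region = {alpha, delta, mike, nova, rho, sigma}.

alpha, delta, mike, nova, rho, sigma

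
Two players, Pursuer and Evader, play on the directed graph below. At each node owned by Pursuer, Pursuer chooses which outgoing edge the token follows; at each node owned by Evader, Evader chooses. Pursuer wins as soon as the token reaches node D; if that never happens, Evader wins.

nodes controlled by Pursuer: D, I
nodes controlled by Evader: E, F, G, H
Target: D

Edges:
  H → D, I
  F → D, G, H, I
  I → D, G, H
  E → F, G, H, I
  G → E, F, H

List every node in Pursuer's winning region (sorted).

A0 = {D}
A1: add {I} — I (Pursuer) has I→D.
A2: add {H} — H (Evader): all of {D, I} already in.
A3 = A2; e.g. E (Evader) can still go to F. Fixed point.
Pursuer's winning region = {D, H, I}.

D, H, I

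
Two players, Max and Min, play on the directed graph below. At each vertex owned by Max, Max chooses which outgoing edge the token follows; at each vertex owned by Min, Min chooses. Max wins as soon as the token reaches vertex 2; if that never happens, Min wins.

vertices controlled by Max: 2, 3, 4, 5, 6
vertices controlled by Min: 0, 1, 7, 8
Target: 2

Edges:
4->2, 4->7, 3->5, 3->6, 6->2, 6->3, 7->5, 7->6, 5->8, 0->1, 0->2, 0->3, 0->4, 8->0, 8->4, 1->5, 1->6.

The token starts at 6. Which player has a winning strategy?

A0 = {2}
A1: add {4, 6} — 4 (Max) has 4→2; 6 (Max) has 6→2.
6 ∈ A1, so Max can force the target.

Max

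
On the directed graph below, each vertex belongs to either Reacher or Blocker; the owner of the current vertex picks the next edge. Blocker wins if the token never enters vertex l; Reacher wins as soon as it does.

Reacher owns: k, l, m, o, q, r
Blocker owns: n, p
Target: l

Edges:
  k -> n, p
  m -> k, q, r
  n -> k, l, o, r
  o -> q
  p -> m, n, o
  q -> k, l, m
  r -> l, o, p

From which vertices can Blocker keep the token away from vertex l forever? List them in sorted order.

k, n, p

A0 = {l}
A1: add {q, r} — q (Reacher) has q→l; r (Reacher) has r→l.
A2: add {m, o} — m (Reacher) has m→q; o (Reacher) has o→q.
A3 = A2; e.g. k (Reacher) has no edge into A2. Fixed point.
Reacher's attractor = {l, m, o, q, r}; Blocker avoids the target exactly from the complement.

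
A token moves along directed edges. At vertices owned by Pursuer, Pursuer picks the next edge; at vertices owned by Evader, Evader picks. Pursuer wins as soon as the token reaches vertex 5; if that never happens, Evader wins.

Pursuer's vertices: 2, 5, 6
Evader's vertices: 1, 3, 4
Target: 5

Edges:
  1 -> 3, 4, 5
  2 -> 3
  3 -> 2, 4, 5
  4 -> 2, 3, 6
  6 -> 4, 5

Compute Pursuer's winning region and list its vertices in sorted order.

5, 6

A0 = {5}
A1: add {6} — 6 (Pursuer) has 6→5.
A2 = A1; e.g. 1 (Evader) can still go to 3. Fixed point.
Pursuer's winning region = {5, 6}.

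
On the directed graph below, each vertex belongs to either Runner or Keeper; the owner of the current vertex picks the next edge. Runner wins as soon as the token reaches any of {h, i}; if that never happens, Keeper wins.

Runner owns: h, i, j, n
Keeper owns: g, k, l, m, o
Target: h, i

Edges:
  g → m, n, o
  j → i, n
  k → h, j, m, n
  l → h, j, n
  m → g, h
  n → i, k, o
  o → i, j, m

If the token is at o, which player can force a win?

Keeper

A0 = {h, i}
A1: add {j, n} — j (Runner) has j→i; n (Runner) has n→i.
A2: add {l} — l (Keeper): all of {h, j, n} already in.
A3 = A2; e.g. g (Keeper) can still go to m. Fixed point.
o never enters the attractor, so Keeper can avoid the target forever.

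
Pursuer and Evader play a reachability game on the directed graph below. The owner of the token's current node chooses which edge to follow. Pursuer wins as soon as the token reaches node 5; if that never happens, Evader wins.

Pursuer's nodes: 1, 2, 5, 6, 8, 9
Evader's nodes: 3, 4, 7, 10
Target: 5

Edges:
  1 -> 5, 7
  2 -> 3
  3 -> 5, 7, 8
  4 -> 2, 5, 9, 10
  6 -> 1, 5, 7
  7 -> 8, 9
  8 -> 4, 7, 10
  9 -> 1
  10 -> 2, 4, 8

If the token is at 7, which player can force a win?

Evader

A0 = {5}
A1: add {1, 6} — 1 (Pursuer) has 1→5; 6 (Pursuer) has 6→5.
A2: add {9} — 9 (Pursuer) has 9→1.
A3 = A2; e.g. 2 (Pursuer) has no edge into A2. Fixed point.
7 never enters the attractor, so Evader can avoid the target forever.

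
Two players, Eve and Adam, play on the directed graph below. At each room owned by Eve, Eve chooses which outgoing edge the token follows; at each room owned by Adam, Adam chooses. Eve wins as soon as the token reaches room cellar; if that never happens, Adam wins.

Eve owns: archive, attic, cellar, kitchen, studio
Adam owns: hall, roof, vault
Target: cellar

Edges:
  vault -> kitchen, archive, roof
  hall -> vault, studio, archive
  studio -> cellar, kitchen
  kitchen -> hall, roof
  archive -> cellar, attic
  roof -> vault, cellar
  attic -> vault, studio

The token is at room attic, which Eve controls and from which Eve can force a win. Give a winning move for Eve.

studio

A0 = {cellar}
A1: add {archive, studio} — studio (Eve) has studio→cellar; archive (Eve) has archive→cellar.
A2: add {attic} — attic (Eve) has attic→studio.
A3 = A2; e.g. vault (Adam) can still go to kitchen. Fixed point.
From attic, successor studio is in the attractor (rank 1); the other successor vault is not.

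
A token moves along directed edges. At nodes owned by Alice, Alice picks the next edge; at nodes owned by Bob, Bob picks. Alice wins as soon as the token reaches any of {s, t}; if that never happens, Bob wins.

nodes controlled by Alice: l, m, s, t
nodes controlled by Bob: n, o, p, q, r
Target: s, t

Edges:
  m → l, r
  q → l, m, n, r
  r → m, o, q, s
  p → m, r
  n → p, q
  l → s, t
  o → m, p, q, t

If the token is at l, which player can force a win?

Alice

A0 = {s, t}
A1: add {l} — l (Alice) has l→s.
l ∈ A1, so Alice can force the target.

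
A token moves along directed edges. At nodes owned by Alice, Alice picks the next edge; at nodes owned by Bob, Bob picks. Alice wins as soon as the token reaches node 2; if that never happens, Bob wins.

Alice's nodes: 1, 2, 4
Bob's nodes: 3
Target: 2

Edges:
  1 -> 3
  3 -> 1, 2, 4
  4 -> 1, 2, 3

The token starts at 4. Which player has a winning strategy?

A0 = {2}
A1: add {4} — 4 (Alice) has 4→2.
A2 = A1; e.g. 1 (Alice) has no edge into A1. Fixed point.
4 ∈ A1, so Alice can force the target.

Alice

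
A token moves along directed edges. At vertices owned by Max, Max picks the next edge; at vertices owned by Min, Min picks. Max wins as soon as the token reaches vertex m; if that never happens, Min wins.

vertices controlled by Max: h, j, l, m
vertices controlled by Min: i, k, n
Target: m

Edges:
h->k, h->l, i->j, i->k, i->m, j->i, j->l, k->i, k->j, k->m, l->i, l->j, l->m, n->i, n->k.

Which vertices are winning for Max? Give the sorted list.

A0 = {m}
A1: add {l} — l (Max) has l→m.
A2: add {h, j} — h (Max) has h→l; j (Max) has j→l.
A3 = A2; e.g. i (Min) can still go to k. Fixed point.
Max's winning region = {h, j, l, m}.

h, j, l, m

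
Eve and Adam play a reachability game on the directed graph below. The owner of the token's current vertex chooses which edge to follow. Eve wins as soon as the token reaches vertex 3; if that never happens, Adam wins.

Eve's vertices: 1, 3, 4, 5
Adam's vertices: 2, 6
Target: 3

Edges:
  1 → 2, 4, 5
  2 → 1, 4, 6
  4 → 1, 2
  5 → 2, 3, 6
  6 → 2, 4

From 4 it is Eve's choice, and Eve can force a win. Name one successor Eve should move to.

A0 = {3}
A1: add {5} — 5 (Eve) has 5→3.
A2: add {1} — 1 (Eve) has 1→5.
A3: add {4} — 4 (Eve) has 4→1.
A4 = A3; e.g. 2 (Adam) can still go to 6. Fixed point.
From 4, successor 1 is in the attractor (rank 2); the other successor 2 is not.

1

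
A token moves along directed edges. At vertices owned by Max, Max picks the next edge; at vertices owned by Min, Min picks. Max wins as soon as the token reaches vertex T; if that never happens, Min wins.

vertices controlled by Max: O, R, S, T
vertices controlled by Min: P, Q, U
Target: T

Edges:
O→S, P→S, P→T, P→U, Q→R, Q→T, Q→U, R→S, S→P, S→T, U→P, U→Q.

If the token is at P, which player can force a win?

Min

A0 = {T}
A1: add {S} — S (Max) has S→T.
A2: add {O, R} — O (Max) has O→S; R (Max) has R→S.
A3 = A2; e.g. P (Min) can still go to U. Fixed point.
P never enters the attractor, so Min can avoid the target forever.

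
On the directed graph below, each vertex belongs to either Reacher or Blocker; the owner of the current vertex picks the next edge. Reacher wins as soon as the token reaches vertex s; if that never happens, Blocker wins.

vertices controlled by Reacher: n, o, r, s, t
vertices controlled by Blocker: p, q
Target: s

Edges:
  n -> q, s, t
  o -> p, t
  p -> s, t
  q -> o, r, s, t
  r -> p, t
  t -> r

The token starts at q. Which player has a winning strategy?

A0 = {s}
A1: add {n} — n (Reacher) has n→s.
A2 = A1; e.g. o (Reacher) has no edge into A1. Fixed point.
q never enters the attractor, so Blocker can avoid the target forever.

Blocker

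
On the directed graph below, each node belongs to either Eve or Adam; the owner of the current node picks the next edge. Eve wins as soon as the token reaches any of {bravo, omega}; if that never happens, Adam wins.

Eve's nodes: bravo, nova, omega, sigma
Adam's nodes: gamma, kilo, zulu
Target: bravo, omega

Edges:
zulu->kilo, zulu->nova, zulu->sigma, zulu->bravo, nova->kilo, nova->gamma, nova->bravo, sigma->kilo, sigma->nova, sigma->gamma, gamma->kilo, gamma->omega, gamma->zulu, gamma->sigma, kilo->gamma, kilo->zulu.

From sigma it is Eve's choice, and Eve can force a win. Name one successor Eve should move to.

nova

A0 = {bravo, omega}
A1: add {nova} — nova (Eve) has nova→bravo.
A2: add {sigma} — sigma (Eve) has sigma→nova.
A3 = A2; e.g. kilo (Adam) can still go to gamma. Fixed point.
From sigma, successor nova is in the attractor (rank 1); the other successors gamma, kilo are not.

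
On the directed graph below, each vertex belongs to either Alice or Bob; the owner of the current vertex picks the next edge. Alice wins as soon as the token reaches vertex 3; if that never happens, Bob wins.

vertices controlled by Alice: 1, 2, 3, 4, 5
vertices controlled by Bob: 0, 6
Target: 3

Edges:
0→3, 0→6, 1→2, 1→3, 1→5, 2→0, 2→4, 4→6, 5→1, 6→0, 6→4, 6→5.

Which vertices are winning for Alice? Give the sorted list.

1, 3, 5

A0 = {3}
A1: add {1} — 1 (Alice) has 1→3.
A2: add {5} — 5 (Alice) has 5→1.
A3 = A2; e.g. 0 (Bob) can still go to 6. Fixed point.
Alice's winning region = {1, 3, 5}.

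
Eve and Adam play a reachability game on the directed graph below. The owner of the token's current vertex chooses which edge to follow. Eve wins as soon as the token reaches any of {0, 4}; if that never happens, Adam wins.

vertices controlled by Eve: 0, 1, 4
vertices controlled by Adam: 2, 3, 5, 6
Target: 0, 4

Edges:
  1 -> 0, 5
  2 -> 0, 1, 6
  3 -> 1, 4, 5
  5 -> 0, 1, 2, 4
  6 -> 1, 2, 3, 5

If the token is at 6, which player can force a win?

A0 = {0, 4}
A1: add {1} — 1 (Eve) has 1→0.
A2 = A1; e.g. 2 (Adam) can still go to 6. Fixed point.
6 never enters the attractor, so Adam can avoid the target forever.

Adam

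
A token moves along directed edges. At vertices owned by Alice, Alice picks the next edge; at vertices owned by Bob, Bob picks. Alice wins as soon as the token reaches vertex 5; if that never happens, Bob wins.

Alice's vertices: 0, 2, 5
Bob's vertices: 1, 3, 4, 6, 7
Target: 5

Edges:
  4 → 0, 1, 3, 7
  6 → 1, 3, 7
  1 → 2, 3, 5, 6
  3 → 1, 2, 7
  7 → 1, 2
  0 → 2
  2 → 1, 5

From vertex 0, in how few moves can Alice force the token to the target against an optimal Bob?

2

A0 = {5}
A1: add {2} — 2 (Alice) has 2→5.
A2: add {0} — 0 (Alice) has 0→2.
A3 = A2; e.g. 1 (Bob) can still go to 3. Fixed point.
0 enters the attractor at level 2, so Alice can force the target in 2 moves from there.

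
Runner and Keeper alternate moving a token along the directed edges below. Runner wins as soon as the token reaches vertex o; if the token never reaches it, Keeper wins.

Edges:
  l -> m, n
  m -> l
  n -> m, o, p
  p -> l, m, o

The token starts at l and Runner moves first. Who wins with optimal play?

Keeper

Track states (vertex, player-to-move).
A0 = {(o,Runner), (o,Keeper)}
A1: add {(n,Runner), (p,Runner)}.
A2 = A1; e.g. (l,Runner) stays out. (l,Runner) never enters ⇒ Keeper avoids the target.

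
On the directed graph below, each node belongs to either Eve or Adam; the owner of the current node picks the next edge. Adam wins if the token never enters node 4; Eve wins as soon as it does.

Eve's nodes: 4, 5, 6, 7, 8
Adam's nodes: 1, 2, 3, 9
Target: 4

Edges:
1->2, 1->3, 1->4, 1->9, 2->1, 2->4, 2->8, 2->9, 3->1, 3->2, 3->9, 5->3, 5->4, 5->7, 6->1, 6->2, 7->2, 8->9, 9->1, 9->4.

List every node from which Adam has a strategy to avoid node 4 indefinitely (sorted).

A0 = {4}
A1: add {5} — 5 (Eve) has 5→4.
A2 = A1; e.g. 1 (Adam) can still go to 2. Fixed point.
Eve's attractor = {4, 5}; Adam avoids the target exactly from the complement.

1, 2, 3, 6, 7, 8, 9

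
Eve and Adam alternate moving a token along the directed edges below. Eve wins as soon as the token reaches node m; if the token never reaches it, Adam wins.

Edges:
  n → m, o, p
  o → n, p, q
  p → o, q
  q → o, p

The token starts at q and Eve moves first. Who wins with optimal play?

Adam

Track states (vertex, player-to-move).
A0 = {(m,Eve), (m,Adam)}
A1: add {(n,Eve)}.
A2 = A1; e.g. (n,Adam) stays out. (q,Eve) never enters ⇒ Adam avoids the target.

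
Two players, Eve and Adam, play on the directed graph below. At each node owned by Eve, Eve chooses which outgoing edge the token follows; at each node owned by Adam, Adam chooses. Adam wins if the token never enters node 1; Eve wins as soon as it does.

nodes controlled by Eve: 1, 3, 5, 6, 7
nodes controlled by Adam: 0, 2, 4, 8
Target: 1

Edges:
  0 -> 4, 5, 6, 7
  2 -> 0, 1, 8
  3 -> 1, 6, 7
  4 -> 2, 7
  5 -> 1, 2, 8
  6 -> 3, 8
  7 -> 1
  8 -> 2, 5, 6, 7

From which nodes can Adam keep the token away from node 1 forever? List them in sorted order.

A0 = {1}
A1: add {3, 5, 7} — 3 (Eve) has 3→1; 5 (Eve) has 5→1; 7 (Eve) has 7→1.
A2: add {6} — 6 (Eve) has 6→3.
A3 = A2; e.g. 0 (Adam) can still go to 4. Fixed point.
Eve's attractor = {1, 3, 5, 6, 7}; Adam avoids the target exactly from the complement.

0, 2, 4, 8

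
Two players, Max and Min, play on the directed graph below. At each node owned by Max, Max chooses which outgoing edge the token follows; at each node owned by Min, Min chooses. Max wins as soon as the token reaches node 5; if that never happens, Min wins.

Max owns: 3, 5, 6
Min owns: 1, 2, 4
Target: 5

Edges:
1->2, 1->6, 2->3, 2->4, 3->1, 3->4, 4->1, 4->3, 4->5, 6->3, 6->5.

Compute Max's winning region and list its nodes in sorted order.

A0 = {5}
A1: add {6} — 6 (Max) has 6→5.
A2 = A1; e.g. 1 (Min) can still go to 2. Fixed point.
Max's winning region = {5, 6}.

5, 6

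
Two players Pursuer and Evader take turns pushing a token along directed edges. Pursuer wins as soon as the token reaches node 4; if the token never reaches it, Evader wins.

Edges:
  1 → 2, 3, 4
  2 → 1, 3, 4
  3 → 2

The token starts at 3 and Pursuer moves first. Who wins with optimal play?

Evader

Track states (vertex, player-to-move).
A0 = {(4,Pursuer), (4,Evader)}
A1: add {(1,Pursuer), (2,Pursuer)}.
A2: add {(3,Evader)}.
A3 = A2; e.g. (1,Evader) stays out. (3,Pursuer) never enters ⇒ Evader avoids the target.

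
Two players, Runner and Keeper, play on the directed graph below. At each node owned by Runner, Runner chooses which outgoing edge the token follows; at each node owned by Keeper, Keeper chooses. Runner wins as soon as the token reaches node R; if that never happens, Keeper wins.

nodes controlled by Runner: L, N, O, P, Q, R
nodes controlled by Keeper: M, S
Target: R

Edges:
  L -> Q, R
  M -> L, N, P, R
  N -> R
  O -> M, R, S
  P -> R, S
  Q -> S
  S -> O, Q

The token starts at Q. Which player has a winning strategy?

A0 = {R}
A1: add {L, N, O, P} — L (Runner) has L→R; N (Runner) has N→R; O (Runner) has O→R; P (Runner) has P→R.
A2: add {M} — M (Keeper): all of {L, N, P, R} already in.
A3 = A2; e.g. Q (Runner) has no edge into A2. Fixed point.
Q never enters the attractor, so Keeper can avoid the target forever.

Keeper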